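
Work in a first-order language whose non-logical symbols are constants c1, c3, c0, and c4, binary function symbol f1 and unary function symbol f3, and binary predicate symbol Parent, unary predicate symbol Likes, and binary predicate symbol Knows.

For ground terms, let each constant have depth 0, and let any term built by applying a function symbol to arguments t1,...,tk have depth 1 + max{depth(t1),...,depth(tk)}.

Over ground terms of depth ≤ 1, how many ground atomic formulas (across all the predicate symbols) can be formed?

First count ground terms of depth ≤ 1.
Count level by level. With function symbols f1/2, f3/1, the terms of depth ≤ k are the 4 constants together with each function applied to depth-≤(k−1) tuples, so N_k = 4 + N_{k-1}^2 + N_{k-1}.
N_0 = 4
N_1 = 4 + 4^2 + 4 = 24
So |H| = 24.
Ground atoms are formed by filling each argument slot of a predicate with a term from H, so an r-ary predicate gives |H|^r atoms:
  Parent: 24^2 = 576;  Likes: 24;  Knows: 24^2 = 576
Total ground atoms: 576 + 24 + 576 = 1176.

1176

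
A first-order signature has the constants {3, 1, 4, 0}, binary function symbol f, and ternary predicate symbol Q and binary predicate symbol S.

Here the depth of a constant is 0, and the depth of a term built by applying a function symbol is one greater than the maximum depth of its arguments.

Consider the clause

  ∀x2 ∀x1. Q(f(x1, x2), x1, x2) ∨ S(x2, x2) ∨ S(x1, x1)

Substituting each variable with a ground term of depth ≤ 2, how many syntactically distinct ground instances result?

163216

Ground terms of depth ≤ 2:
  Let N_k = |{terms of depth ≤ k}|. Then N_0 = 4 and N_k = 4 + N_{k-1}^2 for k ≥ 1 (one summand per function symbol, arity giving the exponent).
  N_0 = 4
  N_1 = 4 + 4^2 = 20
  N_2 = 4 + 20^2 = 404
So there are 404 ground terms available for substitution.
Each of x2, x1 ranges independently over the available ground terms, and distinct assignments produce distinct instances.
Number of ground instances = 404^2 = 163216.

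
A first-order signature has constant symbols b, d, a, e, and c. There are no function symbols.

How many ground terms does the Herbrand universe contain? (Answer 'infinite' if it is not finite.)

There are no function symbols, so every ground term is one of the 5 constants.
The Herbrand universe is {b, d, a, e, c}, which is finite with 5 elements.

5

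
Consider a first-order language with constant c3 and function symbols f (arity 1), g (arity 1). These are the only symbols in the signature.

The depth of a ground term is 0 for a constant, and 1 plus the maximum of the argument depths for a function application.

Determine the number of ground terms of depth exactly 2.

If N_k denotes the number of depth-≤k ground terms, the 1 constant gives N_0 = 1, and each function symbol of arity r contributes N_{k-1}^r new terms at level k: N_k = 1 + N_{k-1} + N_{k-1}.
N_0 = 1
N_1 = 1 + 1 + 1 = 3
N_2 = 1 + 3 + 3 = 7
Terms of depth exactly 2: N_2 − N_1 = 7 − 3 = 4.

4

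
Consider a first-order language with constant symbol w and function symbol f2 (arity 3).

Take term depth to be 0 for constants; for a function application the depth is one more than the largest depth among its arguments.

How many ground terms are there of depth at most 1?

If N_k denotes the number of depth-≤k ground terms, the 1 constant gives N_0 = 1, and each function symbol of arity r contributes N_{k-1}^r new terms at level k: N_k = 1 + N_{k-1}^3.
N_0 = 1
N_1 = 1 + 1^3 = 2

2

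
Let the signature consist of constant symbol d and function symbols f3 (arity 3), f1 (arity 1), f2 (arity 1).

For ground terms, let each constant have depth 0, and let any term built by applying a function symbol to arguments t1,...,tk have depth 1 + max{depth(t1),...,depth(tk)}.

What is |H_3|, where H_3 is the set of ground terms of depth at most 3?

Write N_k for the number of ground terms of depth ≤ k. A term of depth ≤ k is either a constant or a function symbol applied to arguments of depth ≤ k−1, so N_k = 1 + N_{k-1}^3 + N_{k-1} + N_{k-1}.
N_0 = 1
N_1 = 1 + 1^3 + 1 + 1 = 4
N_2 = 1 + 4^3 + 4 + 4 = 73
N_3 = 1 + 73^3 + 73 + 73 = 389164

389164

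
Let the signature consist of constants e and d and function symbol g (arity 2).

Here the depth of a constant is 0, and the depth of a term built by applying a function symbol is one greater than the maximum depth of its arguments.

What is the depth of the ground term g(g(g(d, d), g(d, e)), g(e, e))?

3

depth(g(d, d)) = 1 + max(0, 0) = 1
depth(g(d, e)) = 1 + max(0, 0) = 1
depth(g(g(d, d), g(d, e))) = 1 + max(1, 1) = 2
depth(g(e, e)) = 1 + max(0, 0) = 1
depth(g(g(g(d, d), g(d, e)), g(e, e))) = 1 + max(2, 1) = 3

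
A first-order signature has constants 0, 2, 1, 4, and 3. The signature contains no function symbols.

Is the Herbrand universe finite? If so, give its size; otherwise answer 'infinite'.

There are no function symbols, so every ground term is one of the 5 constants.
The Herbrand universe is {0, 2, 1, 4, 3}, which is finite with 5 elements.

5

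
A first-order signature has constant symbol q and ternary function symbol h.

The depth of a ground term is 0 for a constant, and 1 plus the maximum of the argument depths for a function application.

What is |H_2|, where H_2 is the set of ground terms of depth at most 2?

9

If N_k denotes the number of depth-≤k ground terms, the 1 constant gives N_0 = 1, and each function symbol of arity r contributes N_{k-1}^r new terms at level k: N_k = 1 + N_{k-1}^3.
N_0 = 1
N_1 = 1 + 1^3 = 2
N_2 = 1 + 2^3 = 9
Explicitly: q, h(q, q, q), h(q, q, h(q, q, q)), h(q, h(q, q, q), q), h(q, h(q, q, q), h(q, q, q)), h(h(q, q, q), q, q), h(h(q, q, q), q, h(q, q, q)), h(h(q, q, q), h(q, q, q), q), h(h(q, q, q), h(q, q, q), h(q, q, q)).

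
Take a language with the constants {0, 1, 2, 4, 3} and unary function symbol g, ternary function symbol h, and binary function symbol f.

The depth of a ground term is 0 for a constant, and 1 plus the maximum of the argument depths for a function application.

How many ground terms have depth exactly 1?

If N_k denotes the number of depth-≤k ground terms, the 5 constants give N_0 = 5, and each function symbol of arity r contributes N_{k-1}^r new terms at level k: N_k = 5 + N_{k-1} + N_{k-1}^3 + N_{k-1}^2.
N_0 = 5
N_1 = 5 + 5 + 5^3 + 5^2 = 160
Terms of depth exactly 1: N_1 − N_0 = 160 − 5 = 155.

155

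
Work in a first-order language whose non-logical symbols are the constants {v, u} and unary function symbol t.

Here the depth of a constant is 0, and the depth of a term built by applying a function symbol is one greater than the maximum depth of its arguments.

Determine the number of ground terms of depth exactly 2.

Write N_k for the number of ground terms of depth ≤ k. A term of depth ≤ k is either a constant or a function symbol applied to arguments of depth ≤ k−1, so N_k = 2 + N_{k-1}.
N_0 = 2
N_1 = 2 + 2 = 4
N_2 = 2 + 4 = 6
Terms of depth exactly 2: N_2 − N_1 = 6 − 4 = 2.

2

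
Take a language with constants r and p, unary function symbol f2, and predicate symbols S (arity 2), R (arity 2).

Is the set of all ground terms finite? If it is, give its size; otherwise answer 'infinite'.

The signature has at least one function symbol (f2, arity 1) and at least one constant (r).
Iterating f2 gives infinitely many distinct ground terms: r, f2(r), f2(f2(r)), ...
So the Herbrand universe is infinite.

infinite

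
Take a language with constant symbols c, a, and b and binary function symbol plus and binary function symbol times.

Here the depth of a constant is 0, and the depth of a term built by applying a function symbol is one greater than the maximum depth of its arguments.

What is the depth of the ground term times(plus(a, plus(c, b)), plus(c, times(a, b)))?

depth(plus(c, b)) = 1 + max(0, 0) = 1
depth(plus(a, plus(c, b))) = 1 + max(0, 1) = 2
depth(times(a, b)) = 1 + max(0, 0) = 1
depth(plus(c, times(a, b))) = 1 + max(0, 1) = 2
depth(times(plus(a, plus(c, b)), plus(c, times(a, b)))) = 1 + max(2, 2) = 3

3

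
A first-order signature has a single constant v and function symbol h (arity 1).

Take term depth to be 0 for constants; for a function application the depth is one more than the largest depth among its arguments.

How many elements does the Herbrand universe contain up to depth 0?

Write N_k for the number of ground terms of depth ≤ k. A term of depth ≤ k is either a constant or a function symbol applied to arguments of depth ≤ k−1, so N_k = 1 + N_{k-1}.
N_0 = 1
Explicitly: v.

1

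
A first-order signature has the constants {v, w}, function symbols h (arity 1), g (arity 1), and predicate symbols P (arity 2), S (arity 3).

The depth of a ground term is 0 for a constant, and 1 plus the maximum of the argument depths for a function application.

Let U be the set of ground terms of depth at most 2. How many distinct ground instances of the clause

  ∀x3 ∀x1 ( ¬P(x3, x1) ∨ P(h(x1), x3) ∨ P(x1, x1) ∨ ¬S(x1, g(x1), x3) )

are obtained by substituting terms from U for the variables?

Ground terms of depth ≤ 2:
  Write N_k for the number of ground terms of depth ≤ k. A term of depth ≤ k is either a constant or a function symbol applied to arguments of depth ≤ k−1, so N_k = 2 + N_{k-1} + N_{k-1}.
  N_0 = 2
  N_1 = 2 + 2 + 2 = 6
  N_2 = 2 + 6 + 6 = 14
So there are 14 ground terms available for substitution.
There are 2 variables to instantiate (x3, x1), each occurring in at least one literal, so different choices give different ground instances.
Number of ground instances = 14^2 = 196.

196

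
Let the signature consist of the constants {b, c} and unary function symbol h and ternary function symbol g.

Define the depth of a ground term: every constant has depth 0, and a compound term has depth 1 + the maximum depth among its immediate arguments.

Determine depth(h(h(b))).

2

depth(h(b)) = 1 + depth(b) = 1 + 0 = 1
depth(h(h(b))) = 1 + depth(h(b)) = 1 + 1 = 2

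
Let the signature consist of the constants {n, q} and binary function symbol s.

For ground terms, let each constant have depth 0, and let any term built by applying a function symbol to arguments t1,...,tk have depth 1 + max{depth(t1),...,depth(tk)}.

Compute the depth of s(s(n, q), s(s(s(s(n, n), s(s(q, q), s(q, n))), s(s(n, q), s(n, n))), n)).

depth(s(n, q)) = 1 + max(0, 0) = 1
depth(s(n, n)) = 1 + max(0, 0) = 1
depth(s(q, q)) = 1 + max(0, 0) = 1
depth(s(q, n)) = 1 + max(0, 0) = 1
depth(s(s(q, q), s(q, n))) = 1 + max(1, 1) = 2
depth(s(s(n, n), s(s(q, q), s(q, n)))) = 1 + max(1, 2) = 3
depth(s(s(n, q), s(n, n))) = 1 + max(1, 1) = 2
depth(s(s(s(n, n), s(s(q, q), s(q, n))), s(s(n, q), s(n, n)))) = 1 + max(3, 2) = 4
depth(s(s(s(s(n, n), s(s(q, q), s(q, n))), s(s(n, q), s(n, n))), n)) = 1 + max(4, 0) = 5
depth(s(s(n, q), s(s(s(s(n, n), s(s(q, q), s(q, n))), s(s(n, q), s(n, n))), n))) = 1 + max(1, 5) = 6

6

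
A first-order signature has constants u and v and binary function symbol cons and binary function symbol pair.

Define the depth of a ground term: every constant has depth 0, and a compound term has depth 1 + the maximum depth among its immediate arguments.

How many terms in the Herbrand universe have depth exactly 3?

81408

If N_k denotes the number of depth-≤k ground terms, the 2 constants give N_0 = 2, and each function symbol of arity r contributes N_{k-1}^r new terms at level k: N_k = 2 + N_{k-1}^2 + N_{k-1}^2.
N_0 = 2
N_1 = 2 + 2^2 + 2^2 = 10
N_2 = 2 + 10^2 + 10^2 = 202
N_3 = 2 + 202^2 + 202^2 = 81610
Terms of depth exactly 3: N_3 − N_2 = 81610 − 202 = 81408.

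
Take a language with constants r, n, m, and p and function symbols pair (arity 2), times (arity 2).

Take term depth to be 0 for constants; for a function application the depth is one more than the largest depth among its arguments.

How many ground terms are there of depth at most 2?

If N_k denotes the number of depth-≤k ground terms, the 4 constants give N_0 = 4, and each function symbol of arity r contributes N_{k-1}^r new terms at level k: N_k = 4 + N_{k-1}^2 + N_{k-1}^2.
N_0 = 4
N_1 = 4 + 4^2 + 4^2 = 36
N_2 = 4 + 36^2 + 36^2 = 2596

2596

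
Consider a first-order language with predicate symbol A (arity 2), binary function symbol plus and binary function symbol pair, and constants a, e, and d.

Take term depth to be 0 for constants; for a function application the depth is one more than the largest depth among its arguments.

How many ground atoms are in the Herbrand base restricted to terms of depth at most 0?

First count ground terms of depth ≤ 0.
Write N_k for the number of ground terms of depth ≤ k. A term of depth ≤ k is either a constant or a function symbol applied to arguments of depth ≤ k−1, so N_k = 3 + N_{k-1}^2 + N_{k-1}^2.
N_0 = 3
Explicitly: a, e, d.
So |H| = 3.
For each predicate symbol, the number of ground atoms is |H| raised to its arity; summing:
  A: 3^2 = 9
Total ground atoms: 9.

9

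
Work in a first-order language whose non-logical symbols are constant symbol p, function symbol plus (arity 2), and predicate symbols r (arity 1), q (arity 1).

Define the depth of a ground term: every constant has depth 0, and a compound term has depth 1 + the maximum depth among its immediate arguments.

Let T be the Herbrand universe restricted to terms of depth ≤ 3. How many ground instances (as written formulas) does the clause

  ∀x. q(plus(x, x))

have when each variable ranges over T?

Ground terms of depth ≤ 3:
  Let N_k count ground terms of depth at most k. Each non-constant term of depth ≤ k is some function symbol applied to depth-≤(k−1) arguments, giving N_k = 1 + N_{k-1}^2.
  N_0 = 1
  N_1 = 1 + 1^2 = 2
  N_2 = 1 + 2^2 = 5
  N_3 = 1 + 5^2 = 26
So there are 26 ground terms available for substitution.
There is 1 variable to instantiate (x),  occurring in at least one literal, so different choices give different ground instances.
Number of ground instances = 26.

26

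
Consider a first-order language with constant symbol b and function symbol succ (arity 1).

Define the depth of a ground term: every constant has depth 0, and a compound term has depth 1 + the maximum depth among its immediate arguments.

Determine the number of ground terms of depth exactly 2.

1

Let N_k = |{terms of depth ≤ k}|. Then N_0 = 1 and N_k = 1 + N_{k-1} for k ≥ 1 (one summand per function symbol, arity giving the exponent).
N_0 = 1
N_1 = 1 + 1 = 2
N_2 = 1 + 2 = 3
Terms of depth exactly 2: N_2 − N_1 = 3 − 2 = 1.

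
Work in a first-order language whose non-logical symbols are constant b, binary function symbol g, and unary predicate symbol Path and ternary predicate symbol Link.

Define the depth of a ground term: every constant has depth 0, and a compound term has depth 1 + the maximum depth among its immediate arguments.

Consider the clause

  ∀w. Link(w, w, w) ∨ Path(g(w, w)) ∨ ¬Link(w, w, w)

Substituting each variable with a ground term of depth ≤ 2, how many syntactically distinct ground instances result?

5

Ground terms of depth ≤ 2:
  Let N_k = |{terms of depth ≤ k}|. Then N_0 = 1 and N_k = 1 + N_{k-1}^2 for k ≥ 1 (one summand per function symbol, arity giving the exponent).
  N_0 = 1
  N_1 = 1 + 1^2 = 2
  N_2 = 1 + 2^2 = 5
  Explicitly: b, g(b, b), g(b, g(b, b)), g(g(b, b), b), g(g(b, b), g(b, b)).
So there are 5 ground terms available for substitution.
The clause has 1 distinct variable (w), which appears in the body. In the free term algebra distinct substitutions yield syntactically distinct ground instances.
Number of ground instances = 5.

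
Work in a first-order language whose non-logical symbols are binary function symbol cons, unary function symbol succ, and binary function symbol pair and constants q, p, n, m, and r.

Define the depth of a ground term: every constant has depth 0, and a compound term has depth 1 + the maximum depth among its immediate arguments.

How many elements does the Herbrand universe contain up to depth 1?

60

If N_k denotes the number of depth-≤k ground terms, the 5 constants give N_0 = 5, and each function symbol of arity r contributes N_{k-1}^r new terms at level k: N_k = 5 + N_{k-1}^2 + N_{k-1} + N_{k-1}^2.
N_0 = 5
N_1 = 5 + 5^2 + 5 + 5^2 = 60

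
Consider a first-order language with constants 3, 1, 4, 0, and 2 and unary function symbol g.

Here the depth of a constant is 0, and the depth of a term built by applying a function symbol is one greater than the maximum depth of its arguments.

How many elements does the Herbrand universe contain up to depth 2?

Write N_k for the number of ground terms of depth ≤ k. A term of depth ≤ k is either a constant or a function symbol applied to arguments of depth ≤ k−1, so N_k = 5 + N_{k-1}.
N_0 = 5
N_1 = 5 + 5 = 10
N_2 = 5 + 10 = 15

15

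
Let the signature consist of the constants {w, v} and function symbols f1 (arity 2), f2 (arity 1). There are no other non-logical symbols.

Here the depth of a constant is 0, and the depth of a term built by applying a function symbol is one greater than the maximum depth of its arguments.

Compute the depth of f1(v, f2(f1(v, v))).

3

depth(f1(v, v)) = 1 + max(0, 0) = 1
depth(f2(f1(v, v))) = 1 + depth(f1(v, v)) = 1 + 1 = 2
depth(f1(v, f2(f1(v, v)))) = 1 + max(0, 2) = 3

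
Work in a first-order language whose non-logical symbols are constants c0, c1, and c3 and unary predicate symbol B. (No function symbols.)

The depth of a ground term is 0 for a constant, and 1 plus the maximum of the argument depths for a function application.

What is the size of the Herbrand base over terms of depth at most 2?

3

First count ground terms of depth ≤ 2.
With no function symbols every ground term is a constant, so there are exactly 3 ground terms at every depth bound.
N_0 = 3
N_1 = 3
N_2 = 3
Explicitly: c0, c1, c3.
So |H| = 3.
Ground atoms are formed by filling each argument slot of a predicate with a term from H, so an r-ary predicate gives |H|^r atoms:
  B: 3
Total ground atoms: 3.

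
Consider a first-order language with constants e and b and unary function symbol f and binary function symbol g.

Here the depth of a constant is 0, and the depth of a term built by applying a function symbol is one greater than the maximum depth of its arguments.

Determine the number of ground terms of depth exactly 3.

Let N_k count ground terms of depth at most k. Each non-constant term of depth ≤ k is some function symbol applied to depth-≤(k−1) arguments, giving N_k = 2 + N_{k-1} + N_{k-1}^2.
N_0 = 2
N_1 = 2 + 2 + 2^2 = 8
N_2 = 2 + 8 + 8^2 = 74
N_3 = 2 + 74 + 74^2 = 5552
Terms of depth exactly 3: N_3 − N_2 = 5552 − 74 = 5478.

5478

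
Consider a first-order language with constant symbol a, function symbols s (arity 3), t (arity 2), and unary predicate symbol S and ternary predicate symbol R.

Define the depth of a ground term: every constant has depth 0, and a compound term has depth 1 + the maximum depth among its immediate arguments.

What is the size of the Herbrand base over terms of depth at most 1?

30

First count ground terms of depth ≤ 1.
Let N_k = |{terms of depth ≤ k}|. Then N_0 = 1 and N_k = 1 + N_{k-1}^3 + N_{k-1}^2 for k ≥ 1 (one summand per function symbol, arity giving the exponent).
N_0 = 1
N_1 = 1 + 1^3 + 1^2 = 3
So |H| = 3.
For each predicate symbol, the number of ground atoms is |H| raised to its arity; summing:
  S: 3;  R: 3^3 = 27
Total ground atoms: 3 + 27 = 30.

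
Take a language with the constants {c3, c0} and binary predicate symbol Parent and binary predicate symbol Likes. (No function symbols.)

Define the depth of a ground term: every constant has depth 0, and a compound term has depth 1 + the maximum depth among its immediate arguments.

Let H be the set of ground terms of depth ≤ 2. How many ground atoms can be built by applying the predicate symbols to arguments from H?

8

First count ground terms of depth ≤ 2.
With no function symbols every ground term is a constant, so there are exactly 2 ground terms at every depth bound.
N_0 = 2
N_1 = 2
N_2 = 2
So |H| = 2.
Each predicate of arity r yields |H|^r ground atoms (one per choice of an r-tuple from H):
  Parent: 2^2 = 4;  Likes: 2^2 = 4
Total ground atoms: 4 + 4 = 8.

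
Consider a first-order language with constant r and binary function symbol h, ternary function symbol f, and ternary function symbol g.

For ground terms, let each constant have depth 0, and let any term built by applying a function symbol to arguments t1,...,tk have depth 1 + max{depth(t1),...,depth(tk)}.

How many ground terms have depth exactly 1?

3

Count level by level. With function symbols h/2, f/3, g/3, the terms of depth ≤ k are the 1 constant together with each function applied to depth-≤(k−1) tuples, so N_k = 1 + N_{k-1}^2 + N_{k-1}^3 + N_{k-1}^3.
N_0 = 1
N_1 = 1 + 1^2 + 1^3 + 1^3 = 4
Terms of depth exactly 1: N_1 − N_0 = 4 − 1 = 3.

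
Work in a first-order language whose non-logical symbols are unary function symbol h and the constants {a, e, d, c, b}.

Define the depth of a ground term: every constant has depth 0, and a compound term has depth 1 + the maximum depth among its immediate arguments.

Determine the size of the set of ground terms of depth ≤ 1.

10

If N_k denotes the number of depth-≤k ground terms, the 5 constants give N_0 = 5, and each function symbol of arity r contributes N_{k-1}^r new terms at level k: N_k = 5 + N_{k-1}.
N_0 = 5
N_1 = 5 + 5 = 10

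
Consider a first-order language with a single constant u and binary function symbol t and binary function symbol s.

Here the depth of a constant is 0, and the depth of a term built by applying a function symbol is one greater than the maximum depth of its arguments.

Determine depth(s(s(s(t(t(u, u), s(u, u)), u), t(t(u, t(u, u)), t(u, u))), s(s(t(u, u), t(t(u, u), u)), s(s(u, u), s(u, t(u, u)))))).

5

depth(t(u, u)) = 1 + max(0, 0) = 1
depth(s(u, u)) = 1 + max(0, 0) = 1
depth(t(t(u, u), s(u, u))) = 1 + max(1, 1) = 2
depth(s(t(t(u, u), s(u, u)), u)) = 1 + max(2, 0) = 3
depth(t(u, t(u, u))) = 1 + max(0, 1) = 2
depth(t(t(u, t(u, u)), t(u, u))) = 1 + max(2, 1) = 3
depth(s(s(t(t(u, u), s(u, u)), u), t(t(u, t(u, u)), t(u, u)))) = 1 + max(3, 3) = 4
depth(t(t(u, u), u)) = 1 + max(1, 0) = 2
depth(s(t(u, u), t(t(u, u), u))) = 1 + max(1, 2) = 3
depth(s(u, t(u, u))) = 1 + max(0, 1) = 2
depth(s(s(u, u), s(u, t(u, u)))) = 1 + max(1, 2) = 3
depth(s(s(t(u, u), t(t(u, u), u)), s(s(u, u), s(u, t(u, u))))) = 1 + max(3, 3) = 4
depth(s(s(s(t(t(u, u), s(u, u)), u), t(t(u, t(u, u)), t(u, u))), s(s(t(u, u), t(t(u, u), u)), s(s(u, u), s(u, t(u, u)))))) = 1 + max(4, 4) = 5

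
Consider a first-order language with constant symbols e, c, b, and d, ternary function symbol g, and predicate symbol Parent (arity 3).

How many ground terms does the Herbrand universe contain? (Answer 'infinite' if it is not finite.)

The signature has at least one function symbol (g, arity 3) and at least one constant (e).
Iterating g gives infinitely many distinct ground terms: e, g(e, e, e), g(g(e, e, e), g(e, e, e), g(e, e, e)), ...
So the Herbrand universe is infinite.

infinite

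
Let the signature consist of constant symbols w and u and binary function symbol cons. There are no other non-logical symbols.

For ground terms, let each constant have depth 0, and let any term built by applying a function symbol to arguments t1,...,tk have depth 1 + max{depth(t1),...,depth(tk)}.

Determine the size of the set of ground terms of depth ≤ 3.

If N_k denotes the number of depth-≤k ground terms, the 2 constants give N_0 = 2, and each function symbol of arity r contributes N_{k-1}^r new terms at level k: N_k = 2 + N_{k-1}^2.
N_0 = 2
N_1 = 2 + 2^2 = 6
N_2 = 2 + 6^2 = 38
N_3 = 2 + 38^2 = 1446

1446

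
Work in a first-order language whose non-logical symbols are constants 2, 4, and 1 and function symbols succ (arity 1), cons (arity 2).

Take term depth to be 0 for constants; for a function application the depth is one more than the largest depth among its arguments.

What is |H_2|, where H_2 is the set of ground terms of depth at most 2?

243

If N_k denotes the number of depth-≤k ground terms, the 3 constants give N_0 = 3, and each function symbol of arity r contributes N_{k-1}^r new terms at level k: N_k = 3 + N_{k-1} + N_{k-1}^2.
N_0 = 3
N_1 = 3 + 3 + 3^2 = 15
N_2 = 3 + 15 + 15^2 = 243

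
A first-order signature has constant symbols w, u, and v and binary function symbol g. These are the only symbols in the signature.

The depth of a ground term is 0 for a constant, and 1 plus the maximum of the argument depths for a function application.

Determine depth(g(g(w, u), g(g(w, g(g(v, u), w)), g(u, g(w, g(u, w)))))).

depth(g(w, u)) = 1 + max(0, 0) = 1
depth(g(v, u)) = 1 + max(0, 0) = 1
depth(g(g(v, u), w)) = 1 + max(1, 0) = 2
depth(g(w, g(g(v, u), w))) = 1 + max(0, 2) = 3
depth(g(u, w)) = 1 + max(0, 0) = 1
depth(g(w, g(u, w))) = 1 + max(0, 1) = 2
depth(g(u, g(w, g(u, w)))) = 1 + max(0, 2) = 3
depth(g(g(w, g(g(v, u), w)), g(u, g(w, g(u, w))))) = 1 + max(3, 3) = 4
depth(g(g(w, u), g(g(w, g(g(v, u), w)), g(u, g(w, g(u, w)))))) = 1 + max(1, 4) = 5

5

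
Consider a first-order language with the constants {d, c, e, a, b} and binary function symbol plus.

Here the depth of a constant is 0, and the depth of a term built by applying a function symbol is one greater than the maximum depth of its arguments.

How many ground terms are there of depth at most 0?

5

Count level by level. With function symbols plus/2, the terms of depth ≤ k are the 5 constants together with each function applied to depth-≤(k−1) tuples, so N_k = 5 + N_{k-1}^2.
N_0 = 5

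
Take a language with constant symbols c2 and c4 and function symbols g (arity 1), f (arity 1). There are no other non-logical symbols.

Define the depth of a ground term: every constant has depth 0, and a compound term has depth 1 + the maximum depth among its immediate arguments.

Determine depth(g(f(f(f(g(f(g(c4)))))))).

7

depth(g(c4)) = 1 + depth(c4) = 1 + 0 = 1
depth(f(g(c4))) = 1 + depth(g(c4)) = 1 + 1 = 2
depth(g(f(g(c4)))) = 1 + depth(f(g(c4))) = 1 + 2 = 3
depth(f(g(f(g(c4))))) = 1 + depth(g(f(g(c4)))) = 1 + 3 = 4
depth(f(f(g(f(g(c4)))))) = 1 + depth(f(g(f(g(c4))))) = 1 + 4 = 5
depth(f(f(f(g(f(g(c4))))))) = 1 + depth(f(f(g(f(g(c4)))))) = 1 + 5 = 6
depth(g(f(f(f(g(f(g(c4)))))))) = 1 + depth(f(f(f(g(f(g(c4))))))) = 1 + 6 = 7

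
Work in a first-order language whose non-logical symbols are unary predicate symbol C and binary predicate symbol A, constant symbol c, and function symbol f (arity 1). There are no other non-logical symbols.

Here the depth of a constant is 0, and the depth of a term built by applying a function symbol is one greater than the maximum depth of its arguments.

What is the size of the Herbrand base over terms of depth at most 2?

12

First count ground terms of depth ≤ 2.
Let N_k = |{terms of depth ≤ k}|. Then N_0 = 1 and N_k = 1 + N_{k-1} for k ≥ 1 (one summand per function symbol, arity giving the exponent).
N_0 = 1
N_1 = 1 + 1 = 2
N_2 = 1 + 2 = 3
So |H| = 3.
Each predicate of arity r yields |H|^r ground atoms (one per choice of an r-tuple from H):
  C: 3;  A: 3^2 = 9
Total ground atoms: 3 + 9 = 12.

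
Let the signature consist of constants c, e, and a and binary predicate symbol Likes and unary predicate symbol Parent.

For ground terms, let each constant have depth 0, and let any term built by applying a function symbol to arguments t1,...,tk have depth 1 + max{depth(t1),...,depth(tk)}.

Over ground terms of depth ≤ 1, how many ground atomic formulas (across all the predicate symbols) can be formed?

First count ground terms of depth ≤ 1.
With no function symbols every ground term is a constant, so there are exactly 3 ground terms at every depth bound.
N_0 = 3
N_1 = 3
Explicitly: c, e, a.
So |H| = 3.
Each predicate of arity r yields |H|^r ground atoms (one per choice of an r-tuple from H):
  Likes: 3^2 = 9;  Parent: 3
Total ground atoms: 9 + 3 = 12.

12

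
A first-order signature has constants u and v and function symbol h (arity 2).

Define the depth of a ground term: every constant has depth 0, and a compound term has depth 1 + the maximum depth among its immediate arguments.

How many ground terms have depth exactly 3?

1408

Count level by level. With function symbols h/2, the terms of depth ≤ k are the 2 constants together with each function applied to depth-≤(k−1) tuples, so N_k = 2 + N_{k-1}^2.
N_0 = 2
N_1 = 2 + 2^2 = 6
N_2 = 2 + 6^2 = 38
N_3 = 2 + 38^2 = 1446
Terms of depth exactly 3: N_3 − N_2 = 1446 − 38 = 1408.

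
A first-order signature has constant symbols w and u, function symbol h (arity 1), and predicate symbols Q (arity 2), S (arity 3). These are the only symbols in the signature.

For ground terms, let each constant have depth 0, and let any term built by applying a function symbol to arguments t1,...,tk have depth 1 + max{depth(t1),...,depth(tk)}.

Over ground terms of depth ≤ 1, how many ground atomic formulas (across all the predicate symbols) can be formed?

First count ground terms of depth ≤ 1.
Write N_k for the number of ground terms of depth ≤ k. A term of depth ≤ k is either a constant or a function symbol applied to arguments of depth ≤ k−1, so N_k = 2 + N_{k-1}.
N_0 = 2
N_1 = 2 + 2 = 4
Explicitly: w, u, h(w), h(u).
So |H| = 4.
Each predicate of arity r yields |H|^r ground atoms (one per choice of an r-tuple from H):
  Q: 4^2 = 16;  S: 4^3 = 64
Total ground atoms: 16 + 64 = 80.

80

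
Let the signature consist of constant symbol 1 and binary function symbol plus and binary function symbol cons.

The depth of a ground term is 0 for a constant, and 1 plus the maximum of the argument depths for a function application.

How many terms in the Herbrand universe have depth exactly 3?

If N_k denotes the number of depth-≤k ground terms, the 1 constant gives N_0 = 1, and each function symbol of arity r contributes N_{k-1}^r new terms at level k: N_k = 1 + N_{k-1}^2 + N_{k-1}^2.
N_0 = 1
N_1 = 1 + 1^2 + 1^2 = 3
N_2 = 1 + 3^2 + 3^2 = 19
N_3 = 1 + 19^2 + 19^2 = 723
Terms of depth exactly 3: N_3 − N_2 = 723 − 19 = 704.

704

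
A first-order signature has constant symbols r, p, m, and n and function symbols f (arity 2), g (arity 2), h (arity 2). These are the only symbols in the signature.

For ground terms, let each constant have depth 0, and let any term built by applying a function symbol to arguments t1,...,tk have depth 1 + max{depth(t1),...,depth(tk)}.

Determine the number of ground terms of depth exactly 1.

48

Let N_k = |{terms of depth ≤ k}|. Then N_0 = 4 and N_k = 4 + N_{k-1}^2 + N_{k-1}^2 + N_{k-1}^2 for k ≥ 1 (one summand per function symbol, arity giving the exponent).
N_0 = 4
N_1 = 4 + 4^2 + 4^2 + 4^2 = 52
Terms of depth exactly 1: N_1 − N_0 = 52 − 4 = 48.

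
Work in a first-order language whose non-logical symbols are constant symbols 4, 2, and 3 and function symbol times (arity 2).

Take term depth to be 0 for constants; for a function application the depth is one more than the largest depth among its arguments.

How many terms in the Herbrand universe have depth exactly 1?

9

If N_k denotes the number of depth-≤k ground terms, the 3 constants give N_0 = 3, and each function symbol of arity r contributes N_{k-1}^r new terms at level k: N_k = 3 + N_{k-1}^2.
N_0 = 3
N_1 = 3 + 3^2 = 12
Terms of depth exactly 1: N_1 − N_0 = 12 − 3 = 9.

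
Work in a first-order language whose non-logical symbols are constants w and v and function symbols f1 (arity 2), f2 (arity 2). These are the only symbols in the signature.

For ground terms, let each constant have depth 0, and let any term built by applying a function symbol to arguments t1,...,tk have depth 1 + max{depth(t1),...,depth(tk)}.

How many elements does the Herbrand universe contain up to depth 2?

202

If N_k denotes the number of depth-≤k ground terms, the 2 constants give N_0 = 2, and each function symbol of arity r contributes N_{k-1}^r new terms at level k: N_k = 2 + N_{k-1}^2 + N_{k-1}^2.
N_0 = 2
N_1 = 2 + 2^2 + 2^2 = 10
N_2 = 2 + 10^2 + 10^2 = 202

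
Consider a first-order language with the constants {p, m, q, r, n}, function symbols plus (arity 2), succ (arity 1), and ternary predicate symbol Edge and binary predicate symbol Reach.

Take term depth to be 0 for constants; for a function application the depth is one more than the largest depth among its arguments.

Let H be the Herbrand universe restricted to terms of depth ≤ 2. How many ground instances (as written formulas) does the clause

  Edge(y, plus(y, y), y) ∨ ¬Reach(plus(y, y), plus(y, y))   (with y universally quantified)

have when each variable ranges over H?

1265

Ground terms of depth ≤ 2:
  Write N_k for the number of ground terms of depth ≤ k. A term of depth ≤ k is either a constant or a function symbol applied to arguments of depth ≤ k−1, so N_k = 5 + N_{k-1}^2 + N_{k-1}.
  N_0 = 5
  N_1 = 5 + 5^2 + 5 = 35
  N_2 = 5 + 35^2 + 35 = 1265
So there are 1265 ground terms available for substitution.
The clause has 1 distinct variable (y), which appears in the body. In the free term algebra distinct substitutions yield syntactically distinct ground instances.
Number of ground instances = 1265.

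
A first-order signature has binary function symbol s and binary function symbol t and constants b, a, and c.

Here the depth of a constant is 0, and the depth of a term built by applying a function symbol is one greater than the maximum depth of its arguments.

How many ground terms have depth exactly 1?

Let N_k = |{terms of depth ≤ k}|. Then N_0 = 3 and N_k = 3 + N_{k-1}^2 + N_{k-1}^2 for k ≥ 1 (one summand per function symbol, arity giving the exponent).
N_0 = 3
N_1 = 3 + 3^2 + 3^2 = 21
Terms of depth exactly 1: N_1 − N_0 = 21 − 3 = 18.

18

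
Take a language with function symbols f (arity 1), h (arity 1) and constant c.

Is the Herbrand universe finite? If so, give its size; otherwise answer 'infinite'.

The signature has at least one function symbol (f, arity 1) and at least one constant (c).
Iterating f gives infinitely many distinct ground terms: c, f(c), f(f(c)), ...
So the Herbrand universe is infinite.

infinite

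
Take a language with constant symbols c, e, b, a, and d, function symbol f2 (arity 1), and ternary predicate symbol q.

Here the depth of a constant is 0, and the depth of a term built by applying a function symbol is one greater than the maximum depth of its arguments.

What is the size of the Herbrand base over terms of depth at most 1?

1000

First count ground terms of depth ≤ 1.
Let N_k = |{terms of depth ≤ k}|. Then N_0 = 5 and N_k = 5 + N_{k-1} for k ≥ 1 (one summand per function symbol, arity giving the exponent).
N_0 = 5
N_1 = 5 + 5 = 10
Explicitly: c, e, b, a, d, f2(c), f2(e), f2(b), f2(a), f2(d).
So |H| = 10.
A ground atom is a predicate applied to a tuple of terms from H, so the count is the sum over predicates of |H|^arity:
  q: 10^3 = 1000
Total ground atoms: 1000.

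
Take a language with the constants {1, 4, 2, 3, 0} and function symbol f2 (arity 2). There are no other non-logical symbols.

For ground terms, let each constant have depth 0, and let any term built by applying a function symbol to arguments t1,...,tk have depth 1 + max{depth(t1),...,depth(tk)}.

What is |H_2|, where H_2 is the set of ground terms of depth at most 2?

905

Let N_k = |{terms of depth ≤ k}|. Then N_0 = 5 and N_k = 5 + N_{k-1}^2 for k ≥ 1 (one summand per function symbol, arity giving the exponent).
N_0 = 5
N_1 = 5 + 5^2 = 30
N_2 = 5 + 30^2 = 905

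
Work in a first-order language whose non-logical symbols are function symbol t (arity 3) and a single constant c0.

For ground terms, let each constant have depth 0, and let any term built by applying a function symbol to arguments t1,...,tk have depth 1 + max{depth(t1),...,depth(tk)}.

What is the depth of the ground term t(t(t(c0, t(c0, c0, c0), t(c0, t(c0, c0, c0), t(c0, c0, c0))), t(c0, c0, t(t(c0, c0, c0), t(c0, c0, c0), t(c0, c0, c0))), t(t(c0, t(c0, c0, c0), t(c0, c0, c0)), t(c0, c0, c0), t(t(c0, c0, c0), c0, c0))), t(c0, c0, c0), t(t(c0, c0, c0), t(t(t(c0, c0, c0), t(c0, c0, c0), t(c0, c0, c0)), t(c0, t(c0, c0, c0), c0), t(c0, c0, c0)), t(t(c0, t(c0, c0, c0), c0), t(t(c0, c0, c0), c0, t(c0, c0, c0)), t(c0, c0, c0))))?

depth(t(c0, c0, c0)) = 1 + max(0, 0, 0) = 1
depth(t(c0, t(c0, c0, c0), t(c0, c0, c0))) = 1 + max(0, 1, 1) = 2
depth(t(c0, t(c0, c0, c0), t(c0, t(c0, c0, c0), t(c0, c0, c0)))) = 1 + max(0, 1, 2) = 3
depth(t(t(c0, c0, c0), t(c0, c0, c0), t(c0, c0, c0))) = 1 + max(1, 1, 1) = 2
depth(t(c0, c0, t(t(c0, c0, c0), t(c0, c0, c0), t(c0, c0, c0)))) = 1 + max(0, 0, 2) = 3
depth(t(t(c0, c0, c0), c0, c0)) = 1 + max(1, 0, 0) = 2
depth(t(t(c0, t(c0, c0, c0), t(c0, c0, c0)), t(c0, c0, c0), t(t(c0, c0, c0), c0, c0))) = 1 + max(2, 1, 2) = 3
depth(t(t(c0, t(c0, c0, c0), t(c0, t(c0, c0, c0), t(c0, c0, c0))), t(c0, c0, t(t(c0, c0, c0), t(c0, c0, c0), t(c0, c0, c0))), t(t(c0, t(c0, c0, c0), t(c0, c0, c0)), t(c0, c0, c0), t(t(c0, c0, c0), c0, c0)))) = 1 + max(3, 3, 3) = 4
depth(t(c0, t(c0, c0, c0), c0)) = 1 + max(0, 1, 0) = 2
depth(t(t(t(c0, c0, c0), t(c0, c0, c0), t(c0, c0, c0)), t(c0, t(c0, c0, c0), c0), t(c0, c0, c0))) = 1 + max(2, 2, 1) = 3
depth(t(t(c0, c0, c0), c0, t(c0, c0, c0))) = 1 + max(1, 0, 1) = 2
depth(t(t(c0, t(c0, c0, c0), c0), t(t(c0, c0, c0), c0, t(c0, c0, c0)), t(c0, c0, c0))) = 1 + max(2, 2, 1) = 3
depth(t(t(c0, c0, c0), t(t(t(c0, c0, c0), t(c0, c0, c0), t(c0, c0, c0)), t(c0, t(c0, c0, c0), c0), t(c0, c0, c0)), t(t(c0, t(c0, c0, c0), c0), t(t(c0, c0, c0), c0, t(c0, c0, c0)), t(c0, c0, c0)))) = 1 + max(1, 3, 3) = 4
depth(t(t(t(c0, t(c0, c0, c0), t(c0, t(c0, c0, c0), t(c0, c0, c0))), t(c0, c0, t(t(c0, c0, c0), t(c0, c0, c0), t(c0, c0, c0))), t(t(c0, t(c0, c0, c0), t(c0, c0, c0)), t(c0, c0, c0), t(t(c0, c0, c0), c0, c0))), t(c0, c0, c0), t(t(c0, c0, c0), t(t(t(c0, c0, c0), t(c0, c0, c0), t(c0, c0, c0)), t(c0, t(c0, c0, c0), c0), t(c0, c0, c0)), t(t(c0, t(c0, c0, c0), c0), t(t(c0, c0, c0), c0, t(c0, c0, c0)), t(c0, c0, c0))))) = 1 + max(4, 1, 4) = 5

5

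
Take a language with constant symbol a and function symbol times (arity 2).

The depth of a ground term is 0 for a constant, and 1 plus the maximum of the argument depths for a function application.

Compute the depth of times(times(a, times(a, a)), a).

depth(times(a, a)) = 1 + max(0, 0) = 1
depth(times(a, times(a, a))) = 1 + max(0, 1) = 2
depth(times(times(a, times(a, a)), a)) = 1 + max(2, 0) = 3

3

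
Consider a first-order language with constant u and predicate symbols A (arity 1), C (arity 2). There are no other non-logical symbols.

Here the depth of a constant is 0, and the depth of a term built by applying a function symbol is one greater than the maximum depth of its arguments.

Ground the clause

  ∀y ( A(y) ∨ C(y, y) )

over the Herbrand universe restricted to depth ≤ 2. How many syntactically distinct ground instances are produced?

1

Ground terms of depth ≤ 2:
  With no function symbols every ground term is a constant, so there is exactly 1 ground term at every depth bound.
  N_0 = 1
  N_1 = 1
  N_2 = 1
So there is exactly 1 ground term available for substitution.
There is 1 variable to instantiate (y),  occurring in at least one literal, so different choices give different ground instances.
Number of ground instances = 1.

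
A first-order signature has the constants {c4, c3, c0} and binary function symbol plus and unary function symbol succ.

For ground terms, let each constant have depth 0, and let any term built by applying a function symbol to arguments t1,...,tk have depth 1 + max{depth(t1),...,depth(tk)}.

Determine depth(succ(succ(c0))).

depth(succ(c0)) = 1 + depth(c0) = 1 + 0 = 1
depth(succ(succ(c0))) = 1 + depth(succ(c0)) = 1 + 1 = 2

2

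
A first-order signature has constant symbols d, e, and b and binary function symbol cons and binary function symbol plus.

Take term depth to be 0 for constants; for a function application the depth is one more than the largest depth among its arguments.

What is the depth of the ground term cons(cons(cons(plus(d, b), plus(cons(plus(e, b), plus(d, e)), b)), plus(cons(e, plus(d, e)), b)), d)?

6

depth(plus(d, b)) = 1 + max(0, 0) = 1
depth(plus(e, b)) = 1 + max(0, 0) = 1
depth(plus(d, e)) = 1 + max(0, 0) = 1
depth(cons(plus(e, b), plus(d, e))) = 1 + max(1, 1) = 2
depth(plus(cons(plus(e, b), plus(d, e)), b)) = 1 + max(2, 0) = 3
depth(cons(plus(d, b), plus(cons(plus(e, b), plus(d, e)), b))) = 1 + max(1, 3) = 4
depth(cons(e, plus(d, e))) = 1 + max(0, 1) = 2
depth(plus(cons(e, plus(d, e)), b)) = 1 + max(2, 0) = 3
depth(cons(cons(plus(d, b), plus(cons(plus(e, b), plus(d, e)), b)), plus(cons(e, plus(d, e)), b))) = 1 + max(4, 3) = 5
depth(cons(cons(cons(plus(d, b), plus(cons(plus(e, b), plus(d, e)), b)), plus(cons(e, plus(d, e)), b)), d)) = 1 + max(5, 0) = 6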